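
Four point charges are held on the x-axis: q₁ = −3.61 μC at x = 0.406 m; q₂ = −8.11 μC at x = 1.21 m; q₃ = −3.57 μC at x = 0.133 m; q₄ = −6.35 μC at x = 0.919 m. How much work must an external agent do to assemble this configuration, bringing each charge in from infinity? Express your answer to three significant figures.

The work to assemble the configuration equals its total potential energy, U = Σ kqᵢqⱼ/rᵢⱼ over all pairs.
Pair separations: r₁₂ = 0.804 m, r₁₃ = 0.273 m, r₁₄ = 0.513 m, r₂₃ = 1.08 m, r₂₄ = 0.291 m, r₃₄ = 0.786 m.
Summing all 6 pair terms gives U = 3.25 J.

3.25 J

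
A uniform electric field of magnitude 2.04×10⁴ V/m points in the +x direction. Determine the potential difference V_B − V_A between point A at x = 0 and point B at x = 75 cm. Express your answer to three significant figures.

-1.53×10⁴ V

In a uniform field, potential decreases in the direction of E: V_B − V_A = −E·Δx.
V_B − V_A = −(2.04×10⁴ V/m)(0.750 m) = -1.53×10⁴ V.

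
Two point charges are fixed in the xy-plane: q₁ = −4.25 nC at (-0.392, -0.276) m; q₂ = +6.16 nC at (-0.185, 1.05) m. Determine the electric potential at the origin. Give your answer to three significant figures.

-27.8 V

Electric potential is a scalar, so the contributions from each charge add algebraically: V = Σ kqᵢ/rᵢ.
Distances from the field point to each charge: r₁ = 0.479 m, r₂ = 1.07 m.
V = k[(-4.25×10⁻⁹)/(0.479) + (6.16×10⁻⁹)/(1.07)] = -27.8 V.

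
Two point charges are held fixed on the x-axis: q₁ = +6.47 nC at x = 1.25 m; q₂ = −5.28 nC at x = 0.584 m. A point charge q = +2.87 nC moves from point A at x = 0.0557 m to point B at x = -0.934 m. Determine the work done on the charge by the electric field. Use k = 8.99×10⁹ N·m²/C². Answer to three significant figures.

The work done by the electric force is W_field = −ΔU = −q(V_B − V_A) = q(V_A − V_B).
At A: distances to the source charges are 1.19 m, 0.528 m; V_A = Σ kqᵢ/rᵢ = -41.1 V.
At B: distances to the source charges are 2.18 m, 1.52 m; V_B = Σ kqᵢ/rᵢ = -4.64 V.
ΔV = V_B − V_A = 36.5 V.
W_field = −qΔV = −(2.87×10⁻⁹ C)(36.5 V) = -1.05×10⁻⁷ J.

-1.05×10⁻⁷ J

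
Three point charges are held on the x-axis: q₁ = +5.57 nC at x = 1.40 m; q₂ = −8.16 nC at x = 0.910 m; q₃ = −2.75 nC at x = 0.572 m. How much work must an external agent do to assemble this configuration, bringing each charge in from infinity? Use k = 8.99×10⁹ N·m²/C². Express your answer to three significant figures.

The work to assemble the configuration equals its total potential energy, U = Σ kqᵢqⱼ/rᵢⱼ over all pairs.
Pair separations: r₁₂ = 0.490 m, r₁₃ = 0.828 m, r₂₃ = 0.338 m.
U = (-8.34×10⁻⁷) + (-1.66×10⁻⁷) + (5.97×10⁻⁷) = -4.03×10⁻⁷ J.

-4.03×10⁻⁷ J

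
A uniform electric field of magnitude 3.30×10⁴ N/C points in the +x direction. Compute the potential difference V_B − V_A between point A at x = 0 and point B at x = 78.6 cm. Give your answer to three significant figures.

-2.59×10⁴ V

In a uniform field, potential decreases in the direction of E: V_B − V_A = −E·Δx.
V_B − V_A = −(3.30×10⁴ V/m)(0.786 m) = -2.59×10⁴ V.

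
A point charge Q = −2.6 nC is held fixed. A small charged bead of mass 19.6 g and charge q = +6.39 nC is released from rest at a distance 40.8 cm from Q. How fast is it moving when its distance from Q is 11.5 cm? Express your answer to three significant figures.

Only the electrostatic force acts, so mechanical energy is conserved: ½mv² = U₁ − U₂ = kQq(1/r₁ − 1/r₂).
U₁ − U₂ = (8.99×10⁹ N·m²/C²)(-2.60×10⁻⁹ C)(6.39×10⁻⁹ C)(1/0.408 − 1/0.115) = 9.33×10⁻⁷ J.
v = √(2·9.33×10⁻⁷/0.0196) = 9.76×10⁻³ m/s.

9.76×10⁻³ m/s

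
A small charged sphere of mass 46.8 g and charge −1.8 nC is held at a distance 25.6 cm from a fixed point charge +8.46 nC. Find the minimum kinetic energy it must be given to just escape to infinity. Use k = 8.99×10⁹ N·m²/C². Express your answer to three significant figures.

5.35×10⁻⁷ J

To just escape, total mechanical energy must reach zero at infinity: ½mv²_min + U = 0, so ½mv²_min = −U = |kQq|/r.
|U| = |kQq|/r = (8.99×10⁹ N·m²/C²)(8.46×10⁻⁹)(1.80×10⁻⁹)/(0.256) = 5.35×10⁻⁷ J.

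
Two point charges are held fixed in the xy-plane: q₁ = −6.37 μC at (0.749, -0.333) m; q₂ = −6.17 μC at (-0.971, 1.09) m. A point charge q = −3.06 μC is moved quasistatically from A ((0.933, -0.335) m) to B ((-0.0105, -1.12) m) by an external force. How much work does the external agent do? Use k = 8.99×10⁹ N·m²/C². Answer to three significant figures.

-0.793 J

For quasistatic motion the external work equals the change in potential energy: W_ext = qΔV = q(V_B − V_A).
At A: distances to the source charges are 0.184 m, 2.38 m; V_A = Σ kqᵢ/rᵢ = -3.35×10⁵ V.
At B: distances to the source charges are 1.09 m, 2.41 m; V_B = Σ kqᵢ/rᵢ = -7.54×10⁴ V.
ΔV = V_B − V_A = 2.59×10⁵ V.
W_ext = qΔV = (-3.06×10⁻⁶ C)(2.59×10⁵ V) = -0.793 J.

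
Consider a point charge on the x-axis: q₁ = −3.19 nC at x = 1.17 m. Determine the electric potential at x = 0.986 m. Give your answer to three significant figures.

Electric potential is a scalar, so the contributions from each charge add algebraically: V = Σ kqᵢ/rᵢ.
V = k[(-3.19×10⁻⁹)/(0.184)] = -156 V.

-156 V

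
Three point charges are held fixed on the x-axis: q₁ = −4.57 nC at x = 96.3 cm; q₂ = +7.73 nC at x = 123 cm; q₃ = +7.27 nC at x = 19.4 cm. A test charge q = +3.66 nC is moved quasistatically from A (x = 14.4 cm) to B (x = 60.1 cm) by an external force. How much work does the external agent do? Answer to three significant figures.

-4.26×10⁻⁶ J

For quasistatic motion the external work equals the change in potential energy: W_ext = qΔV = q(V_B − V_A).
At A: distances to the source charges are 0.819 m, 1.09 m, 0.0500 m; V_A = Σ kqᵢ/rᵢ = 1320 V.
At B: distances to the source charges are 0.362 m, 0.629 m, 0.407 m; V_B = Σ kqᵢ/rᵢ = 158 V.
ΔV = V_B − V_A = -1160 V.
W_ext = qΔV = (3.66×10⁻⁹ C)(-1160 V) = -4.26×10⁻⁶ J.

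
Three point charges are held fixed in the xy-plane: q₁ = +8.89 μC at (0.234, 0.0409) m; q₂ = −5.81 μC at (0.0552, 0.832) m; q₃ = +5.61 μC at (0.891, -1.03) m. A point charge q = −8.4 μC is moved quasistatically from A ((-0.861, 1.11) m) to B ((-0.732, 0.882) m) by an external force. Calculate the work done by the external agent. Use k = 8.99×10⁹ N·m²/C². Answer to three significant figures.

For quasistatic motion the external work equals the change in potential energy: W_ext = qΔV = q(V_B − V_A).
At A: distances to the source charges are 1.53 m, 0.957 m, 2.77 m; V_A = Σ kqᵢ/rᵢ = 1.59×10⁴ V.
At B: distances to the source charges are 1.28 m, 0.789 m, 2.51 m; V_B = Σ kqᵢ/rᵢ = 1.63×10⁴ V.
ΔV = V_B − V_A = 382 V.
W_ext = qΔV = (-8.40×10⁻⁶ C)(382 V) = -3.21×10⁻³ J.

-3.21×10⁻³ J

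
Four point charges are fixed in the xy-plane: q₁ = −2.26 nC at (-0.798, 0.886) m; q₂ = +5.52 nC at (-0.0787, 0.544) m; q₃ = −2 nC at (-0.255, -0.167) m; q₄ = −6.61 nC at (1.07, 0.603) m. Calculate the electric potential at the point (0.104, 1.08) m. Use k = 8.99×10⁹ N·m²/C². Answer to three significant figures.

-3.40 V

Electric potential is a scalar, so the contributions from each charge add algebraically: V = Σ kqᵢ/rᵢ.
Distances from the field point to each charge: r₁ = 0.923 m, r₂ = 0.566 m, r₃ = 1.30 m, r₄ = 1.08 m.
V = k[(-2.26×10⁻⁹)/(0.923) + (5.52×10⁻⁹)/(0.566) + (-2.00×10⁻⁹)/(1.30) + (-6.61×10⁻⁹)/(1.08)] = -3.40 V.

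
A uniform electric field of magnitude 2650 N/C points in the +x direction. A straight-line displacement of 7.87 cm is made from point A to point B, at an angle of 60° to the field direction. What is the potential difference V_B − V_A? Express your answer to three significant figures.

Only the component of displacement along E changes the potential: ΔV = −E·d·cosθ.
ΔV = −(2650 V/m)(0.0787 m)cos60° = -104 V.

-104 V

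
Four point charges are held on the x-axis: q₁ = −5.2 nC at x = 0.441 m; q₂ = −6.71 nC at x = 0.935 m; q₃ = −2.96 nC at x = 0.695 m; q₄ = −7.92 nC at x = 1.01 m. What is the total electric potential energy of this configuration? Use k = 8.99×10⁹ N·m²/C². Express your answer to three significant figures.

9.61×10⁻⁶ J

The assembly work is the sum of pairwise potential energies, U = Σ_{i<j} kqᵢqⱼ/rᵢⱼ.
Pair separations: r₁₂ = 0.494 m, r₁₃ = 0.254 m, r₁₄ = 0.569 m, r₂₃ = 0.240 m, r₂₄ = 0.0750 m, r₃₄ = 0.315 m.
Summing all 6 pair terms gives U = 9.61×10⁻⁶ J.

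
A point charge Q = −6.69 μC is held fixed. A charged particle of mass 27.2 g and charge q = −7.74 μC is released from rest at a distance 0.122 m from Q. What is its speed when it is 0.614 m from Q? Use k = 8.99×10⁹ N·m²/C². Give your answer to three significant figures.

Only the electrostatic force acts, so mechanical energy is conserved: ½mv² = U₁ − U₂ = kQq(1/r₁ − 1/r₂).
U₁ − U₂ = (8.99×10⁹ N·m²/C²)(-6.69×10⁻⁶ C)(-7.74×10⁻⁶ C)(1/0.122 − 1/0.614) = 3.06 J.
v = √(2·3.06/0.0272) = 15.0 m/s.

15.0 m/s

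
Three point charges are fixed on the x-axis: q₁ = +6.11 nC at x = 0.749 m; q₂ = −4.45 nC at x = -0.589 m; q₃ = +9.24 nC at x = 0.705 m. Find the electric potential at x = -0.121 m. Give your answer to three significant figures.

Electric potential is a scalar, so the contributions from each charge add algebraically: V = Σ kqᵢ/rᵢ.
Distances from the field point to each charge: r₁ = 0.870 m, r₂ = 0.468 m, r₃ = 0.826 m.
V = k[(6.11×10⁻⁹)/(0.870) + (-4.45×10⁻⁹)/(0.468) + (9.24×10⁻⁹)/(0.826)] = 78.2 V.

78.2 V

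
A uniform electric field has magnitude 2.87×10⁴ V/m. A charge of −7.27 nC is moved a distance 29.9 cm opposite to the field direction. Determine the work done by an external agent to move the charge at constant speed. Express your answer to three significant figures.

The potential change for a displacement 29.9 cm opposite to the field direction is ΔV = +Ed = 8580 V.
W_ext = qΔV = -6.24×10⁻⁵ J.

-6.24×10⁻⁵ J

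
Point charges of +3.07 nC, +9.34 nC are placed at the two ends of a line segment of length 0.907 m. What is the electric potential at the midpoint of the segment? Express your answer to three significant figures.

246 V

Electric potential is a scalar, so the contributions from each charge add algebraically: V = Σ kqᵢ/rᵢ.
Each charge is 0.454 m from the midpoint.
V = k[(3.07×10⁻⁹)/(0.454) + (9.34×10⁻⁹)/(0.454)] = 246 V.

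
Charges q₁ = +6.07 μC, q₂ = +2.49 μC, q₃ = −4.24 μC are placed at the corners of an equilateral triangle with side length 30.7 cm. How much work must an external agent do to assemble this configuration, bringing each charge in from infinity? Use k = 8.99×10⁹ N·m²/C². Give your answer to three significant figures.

-0.620 J

The work to assemble the configuration equals its total potential energy, U = Σ kqᵢqⱼ/rᵢⱼ over all pairs.
All three pair separations equal the side length, 0.307 m.
U = (0.443) + (-0.754) + (-0.309) = -0.620 J.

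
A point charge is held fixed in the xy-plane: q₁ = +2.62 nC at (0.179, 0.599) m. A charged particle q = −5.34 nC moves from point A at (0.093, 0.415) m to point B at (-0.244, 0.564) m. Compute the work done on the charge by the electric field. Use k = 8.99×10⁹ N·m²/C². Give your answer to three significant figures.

The work done by the electric force is W_field = −ΔU = −q(V_B − V_A) = q(V_A − V_B).
At A: distance to the source charge is 0.203 m; V_A = kq₁/r = 116 V.
At B: distance to the source charge is 0.424 m; V_B = kq₁/r = 55.5 V.
ΔV = V_B − V_A = -60.5 V.
W_field = −qΔV = −(-5.34×10⁻⁹ C)(-60.5 V) = -3.23×10⁻⁷ J.

-3.23×10⁻⁷ J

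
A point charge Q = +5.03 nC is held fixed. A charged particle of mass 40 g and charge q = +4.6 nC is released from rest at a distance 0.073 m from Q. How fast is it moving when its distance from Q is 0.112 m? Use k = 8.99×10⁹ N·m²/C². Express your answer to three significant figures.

Only the electrostatic force acts, so mechanical energy is conserved: ½mv² = U₁ − U₂ = kQq(1/r₁ − 1/r₂).
U₁ − U₂ = (8.99×10⁹ N·m²/C²)(5.03×10⁻⁹ C)(4.60×10⁻⁹ C)(1/0.0730 − 1/0.112) = 9.92×10⁻⁷ J.
v = √(2·9.92×10⁻⁷/0.0400) = 7.04×10⁻³ m/s.

7.04×10⁻³ m/s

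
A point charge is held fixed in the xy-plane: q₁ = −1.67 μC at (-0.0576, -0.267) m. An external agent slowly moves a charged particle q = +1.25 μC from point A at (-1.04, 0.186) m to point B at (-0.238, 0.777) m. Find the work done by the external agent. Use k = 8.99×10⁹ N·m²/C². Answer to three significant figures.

-3.66×10⁻⁴ J

For quasistatic motion the external work equals the change in potential energy: W_ext = qΔV = q(V_B − V_A).
At A: distance to the source charge is 1.08 m; V_A = kq₁/r = -1.39×10⁴ V.
At B: distance to the source charge is 1.06 m; V_B = kq₁/r = -1.42×10⁴ V.
ΔV = V_B − V_A = -293 V.
W_ext = qΔV = (1.25×10⁻⁶ C)(-293 V) = -3.66×10⁻⁴ J.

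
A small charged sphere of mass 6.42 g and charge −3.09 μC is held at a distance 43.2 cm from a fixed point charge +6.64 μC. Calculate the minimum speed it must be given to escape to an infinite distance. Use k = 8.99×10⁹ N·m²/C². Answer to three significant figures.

To just escape, total mechanical energy must reach zero at infinity: ½mv²_min + U = 0, so ½mv²_min = −U = |kQq|/r.
|U| = |kQq|/r = (8.99×10⁹ N·m²/C²)(6.64×10⁻⁶)(3.09×10⁻⁶)/(0.432) = 0.427 J.
v_min = √(2|U|/m) = √(2·0.427/6.42×10⁻³) = 11.5 m/s.

11.5 m/s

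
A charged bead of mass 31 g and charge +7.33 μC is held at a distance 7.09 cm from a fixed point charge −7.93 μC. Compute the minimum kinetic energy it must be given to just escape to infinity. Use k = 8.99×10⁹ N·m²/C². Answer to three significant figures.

To just escape, total mechanical energy must reach zero at infinity: ½mv²_min + U = 0, so ½mv²_min = −U = |kQq|/r.
|U| = |kQq|/r = (8.99×10⁹ N·m²/C²)(7.93×10⁻⁶)(7.33×10⁻⁶)/(0.0709) = 7.37 J.

7.37 J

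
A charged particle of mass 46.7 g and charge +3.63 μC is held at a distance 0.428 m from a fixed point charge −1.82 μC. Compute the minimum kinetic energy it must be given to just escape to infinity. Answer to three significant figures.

To just escape, total mechanical energy must reach zero at infinity: ½mv²_min + U = 0, so ½mv²_min = −U = |kQq|/r.
|U| = |kQq|/r = (8.99×10⁹ N·m²/C²)(1.82×10⁻⁶)(3.63×10⁻⁶)/(0.428) = 0.139 J.

0.139 J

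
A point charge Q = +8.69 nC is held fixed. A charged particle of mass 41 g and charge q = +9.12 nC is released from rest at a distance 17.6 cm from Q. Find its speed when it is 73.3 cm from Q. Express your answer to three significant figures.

Only the electrostatic force acts, so mechanical energy is conserved: ½mv² = U₁ − U₂ = kQq(1/r₁ − 1/r₂).
U₁ − U₂ = (8.99×10⁹ N·m²/C²)(8.69×10⁻⁹ C)(9.12×10⁻⁹ C)(1/0.176 − 1/0.733) = 3.08×10⁻⁶ J.
v = √(2·3.08×10⁻⁶/0.0410) = 0.0122 m/s.

0.0122 m/s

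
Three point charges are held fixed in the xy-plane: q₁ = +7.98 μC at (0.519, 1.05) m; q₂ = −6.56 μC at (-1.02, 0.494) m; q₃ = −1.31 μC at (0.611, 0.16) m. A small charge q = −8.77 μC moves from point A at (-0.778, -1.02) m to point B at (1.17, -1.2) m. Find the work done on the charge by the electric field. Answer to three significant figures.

The work done by the electric force is W_field = −ΔU = −q(V_B − V_A) = q(V_A − V_B).
At A: distances to the source charges are 2.44 m, 1.53 m, 1.82 m; V_A = Σ kqᵢ/rᵢ = -1.56×10⁴ V.
At B: distances to the source charges are 2.34 m, 2.77 m, 1.47 m; V_B = Σ kqᵢ/rᵢ = 1320 V.
ΔV = V_B − V_A = 1.69×10⁴ V.
W_field = −qΔV = −(-8.77×10⁻⁶ C)(1.69×10⁴ V) = 0.148 J.

0.148 J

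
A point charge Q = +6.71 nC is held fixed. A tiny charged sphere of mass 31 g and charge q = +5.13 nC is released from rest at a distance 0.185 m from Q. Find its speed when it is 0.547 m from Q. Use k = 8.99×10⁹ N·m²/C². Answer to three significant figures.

8.45×10⁻³ m/s

Only the electrostatic force acts, so mechanical energy is conserved: ½mv² = U₁ − U₂ = kQq(1/r₁ − 1/r₂).
U₁ − U₂ = (8.99×10⁹ N·m²/C²)(6.71×10⁻⁹ C)(5.13×10⁻⁹ C)(1/0.185 − 1/0.547) = 1.11×10⁻⁶ J.
v = √(2·1.11×10⁻⁶/0.0310) = 8.45×10⁻³ m/s.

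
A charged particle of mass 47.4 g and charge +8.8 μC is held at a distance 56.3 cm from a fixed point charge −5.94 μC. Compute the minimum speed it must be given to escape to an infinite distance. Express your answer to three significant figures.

5.93 m/s

To just escape, total mechanical energy must reach zero at infinity: ½mv²_min + U = 0, so ½mv²_min = −U = |kQq|/r.
|U| = |kQq|/r = (8.99×10⁹ N·m²/C²)(5.94×10⁻⁶)(8.80×10⁻⁶)/(0.563) = 0.835 J.
v_min = √(2|U|/m) = √(2·0.835/0.0474) = 5.93 m/s.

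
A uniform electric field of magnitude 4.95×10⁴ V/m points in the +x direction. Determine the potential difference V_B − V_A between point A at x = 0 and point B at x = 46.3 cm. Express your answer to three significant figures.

-2.29×10⁴ V

In a uniform field, potential decreases in the direction of E: V_B − V_A = −E·Δx.
V_B − V_A = −(4.95×10⁴ V/m)(0.463 m) = -2.29×10⁴ V.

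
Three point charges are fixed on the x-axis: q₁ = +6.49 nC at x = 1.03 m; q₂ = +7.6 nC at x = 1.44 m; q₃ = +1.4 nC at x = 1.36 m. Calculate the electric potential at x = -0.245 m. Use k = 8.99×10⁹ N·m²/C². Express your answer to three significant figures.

94.2 V

Electric potential is a scalar, so the contributions from each charge add algebraically: V = Σ kqᵢ/rᵢ.
Distances from the field point to each charge: r₁ = 1.27 m, r₂ = 1.69 m, r₃ = 1.60 m.
V = k[(6.49×10⁻⁹)/(1.27) + (7.60×10⁻⁹)/(1.69) + (1.40×10⁻⁹)/(1.60)] = 94.2 V.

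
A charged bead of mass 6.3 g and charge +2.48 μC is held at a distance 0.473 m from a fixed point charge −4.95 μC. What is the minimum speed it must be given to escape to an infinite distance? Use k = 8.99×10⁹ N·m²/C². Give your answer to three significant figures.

8.61 m/s

To just escape, total mechanical energy must reach zero at infinity: ½mv²_min + U = 0, so ½mv²_min = −U = |kQq|/r.
|U| = |kQq|/r = (8.99×10⁹ N·m²/C²)(4.95×10⁻⁶)(2.48×10⁻⁶)/(0.473) = 0.233 J.
v_min = √(2|U|/m) = √(2·0.233/6.30×10⁻³) = 8.61 m/s.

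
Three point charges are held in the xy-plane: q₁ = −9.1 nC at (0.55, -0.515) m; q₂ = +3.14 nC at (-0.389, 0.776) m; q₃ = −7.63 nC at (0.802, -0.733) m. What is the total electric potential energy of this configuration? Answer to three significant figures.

The assembly work is the sum of pairwise potential energies, U = Σ_{i<j} kqᵢqⱼ/rᵢⱼ.
Pair separations: r₁₂ = 1.60 m, r₁₃ = 0.333 m, r₂₃ = 1.92 m.
U = (-1.61×10⁻⁷) + (1.87×10⁻⁶) + (-1.12×10⁻⁷) = 1.60×10⁻⁶ J.

1.60×10⁻⁶ J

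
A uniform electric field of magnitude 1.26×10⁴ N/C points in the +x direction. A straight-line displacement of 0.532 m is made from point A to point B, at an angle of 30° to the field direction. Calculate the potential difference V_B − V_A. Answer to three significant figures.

Only the component of displacement along E changes the potential: ΔV = −E·d·cosθ.
ΔV = −(1.26×10⁴ V/m)(0.532 m)cos30° = -5810 V.

-5810 V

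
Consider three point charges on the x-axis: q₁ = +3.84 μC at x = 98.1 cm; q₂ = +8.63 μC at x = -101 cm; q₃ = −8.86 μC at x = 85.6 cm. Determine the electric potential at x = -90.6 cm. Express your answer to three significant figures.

7.19×10⁵ V

Electric potential is a scalar, so the contributions from each charge add algebraically: V = Σ kqᵢ/rᵢ.
Distances from the field point to each charge: r₁ = 1.89 m, r₂ = 0.104 m, r₃ = 1.76 m.
V = k[(3.84×10⁻⁶)/(1.89) + (8.63×10⁻⁶)/(0.104) + (-8.86×10⁻⁶)/(1.76)] = 7.19×10⁵ V.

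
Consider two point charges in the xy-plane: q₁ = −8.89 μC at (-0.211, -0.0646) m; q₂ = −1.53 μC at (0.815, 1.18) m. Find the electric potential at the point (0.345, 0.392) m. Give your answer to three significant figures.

-1.26×10⁵ V

The total potential is the scalar sum of each charge's contribution, V = Σ kqᵢ/rᵢ.
Distances from the field point to each charge: r₁ = 0.719 m, r₂ = 0.918 m.
V = k[(-8.89×10⁻⁶)/(0.719) + (-1.53×10⁻⁶)/(0.918)] = -1.26×10⁵ V.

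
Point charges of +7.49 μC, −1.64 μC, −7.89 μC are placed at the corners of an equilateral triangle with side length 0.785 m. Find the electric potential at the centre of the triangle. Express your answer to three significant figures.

-4.05×10⁴ V

Electric potential is a scalar, so the contributions from each charge add algebraically: V = Σ kqᵢ/rᵢ.
The distance from each vertex to the centroid is a/√3 = 0.453 m.
V = k[(7.49×10⁻⁶)/(0.453) + (-1.64×10⁻⁶)/(0.453) + (-7.89×10⁻⁶)/(0.453)] = -4.05×10⁴ V.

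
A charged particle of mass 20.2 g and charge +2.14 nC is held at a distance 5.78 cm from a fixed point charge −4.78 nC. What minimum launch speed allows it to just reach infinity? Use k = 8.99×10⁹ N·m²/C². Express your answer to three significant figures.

To just escape, total mechanical energy must reach zero at infinity: ½mv²_min + U = 0, so ½mv²_min = −U = |kQq|/r.
|U| = |kQq|/r = (8.99×10⁹ N·m²/C²)(4.78×10⁻⁹)(2.14×10⁻⁹)/(0.0578) = 1.59×10⁻⁶ J.
v_min = √(2|U|/m) = √(2·1.59×10⁻⁶/0.0202) = 0.0126 m/s.

0.0126 m/s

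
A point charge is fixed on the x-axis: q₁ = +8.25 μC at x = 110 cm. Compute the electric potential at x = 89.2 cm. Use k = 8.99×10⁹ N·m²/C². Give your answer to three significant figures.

3.57×10⁵ V

The total potential is the scalar sum of each charge's contribution, V = Σ kqᵢ/rᵢ.
V = k[(8.25×10⁻⁶)/(0.208)] = 3.57×10⁵ V.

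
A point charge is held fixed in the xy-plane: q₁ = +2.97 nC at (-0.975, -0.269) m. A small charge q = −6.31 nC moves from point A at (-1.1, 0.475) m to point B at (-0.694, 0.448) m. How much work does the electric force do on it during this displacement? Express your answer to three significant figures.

-4.54×10⁻⁹ J

The work done by the electric force is W_field = −ΔU = −q(V_B − V_A) = q(V_A − V_B).
At A: distance to the source charge is 0.754 m; V_A = kq₁/r = 35.4 V.
At B: distance to the source charge is 0.770 m; V_B = kq₁/r = 34.7 V.
ΔV = V_B − V_A = -0.720 V.
W_field = −qΔV = −(-6.31×10⁻⁹ C)(-0.720 V) = -4.54×10⁻⁹ J.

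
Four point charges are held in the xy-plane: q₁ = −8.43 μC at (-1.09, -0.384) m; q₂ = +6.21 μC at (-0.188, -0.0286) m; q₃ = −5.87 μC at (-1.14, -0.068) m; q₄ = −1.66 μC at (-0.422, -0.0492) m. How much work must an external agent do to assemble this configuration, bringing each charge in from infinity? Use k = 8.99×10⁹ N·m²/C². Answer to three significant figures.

The assembly work is the sum of pairwise potential energies, U = Σ_{i<j} kqᵢqⱼ/rᵢⱼ.
Pair separations: r₁₂ = 0.969 m, r₁₃ = 0.320 m, r₁₄ = 0.747 m, r₂₃ = 0.953 m, r₂₄ = 0.235 m, r₃₄ = 0.718 m.
Summing all 6 pair terms gives U = 0.457 J.

0.457 J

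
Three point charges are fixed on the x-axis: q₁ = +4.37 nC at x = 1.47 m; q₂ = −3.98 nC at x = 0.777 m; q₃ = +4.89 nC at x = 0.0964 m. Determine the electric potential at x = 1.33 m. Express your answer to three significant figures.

252 V

The total potential is the scalar sum of each charge's contribution, V = Σ kqᵢ/rᵢ.
Distances from the field point to each charge: r₁ = 0.140 m, r₂ = 0.553 m, r₃ = 1.23 m.
V = k[(4.37×10⁻⁹)/(0.140) + (-3.98×10⁻⁹)/(0.553) + (4.89×10⁻⁹)/(1.23)] = 252 V.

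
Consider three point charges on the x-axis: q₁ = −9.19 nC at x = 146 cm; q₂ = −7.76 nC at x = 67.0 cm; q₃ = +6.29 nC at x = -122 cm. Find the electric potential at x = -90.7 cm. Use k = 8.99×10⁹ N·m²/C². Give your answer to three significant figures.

The total potential is the scalar sum of each charge's contribution, V = Σ kqᵢ/rᵢ.
Distances from the field point to each charge: r₁ = 2.37 m, r₂ = 1.58 m, r₃ = 0.313 m.
V = k[(-9.19×10⁻⁹)/(2.37) + (-7.76×10⁻⁹)/(1.58) + (6.29×10⁻⁹)/(0.313)] = 102 V.

102 V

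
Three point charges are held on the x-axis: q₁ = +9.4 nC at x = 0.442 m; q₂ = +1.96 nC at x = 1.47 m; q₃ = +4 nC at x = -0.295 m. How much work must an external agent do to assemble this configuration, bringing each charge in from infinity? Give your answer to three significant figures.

The work to assemble the configuration equals its total potential energy, U = Σ kqᵢqⱼ/rᵢⱼ over all pairs.
Pair separations: r₁₂ = 1.03 m, r₁₃ = 0.737 m, r₂₃ = 1.76 m.
U = (1.61×10⁻⁷) + (4.59×10⁻⁷) + (3.99×10⁻⁸) = 6.60×10⁻⁷ J.

6.60×10⁻⁷ J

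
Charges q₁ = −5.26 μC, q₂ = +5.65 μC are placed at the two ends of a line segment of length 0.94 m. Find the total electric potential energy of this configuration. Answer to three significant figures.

The assembly work is the sum of pairwise potential energies, U = Σ_{i<j} kqᵢqⱼ/rᵢⱼ.
The separation is r = 0.940 m.
U = (-0.284) = -0.284 J.

-0.284 J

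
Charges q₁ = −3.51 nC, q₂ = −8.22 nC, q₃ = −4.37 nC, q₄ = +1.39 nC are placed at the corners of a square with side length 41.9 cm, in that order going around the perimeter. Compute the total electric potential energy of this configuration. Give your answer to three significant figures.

The work to assemble the configuration equals its total potential energy, U = Σ kqᵢqⱼ/rᵢⱼ over all pairs.
The four side pairs have separation 0.419 m and the two diagonal pairs 0.593 m.
Summing all 6 pair terms gives U = 1.21×10⁻⁶ J.

1.21×10⁻⁶ J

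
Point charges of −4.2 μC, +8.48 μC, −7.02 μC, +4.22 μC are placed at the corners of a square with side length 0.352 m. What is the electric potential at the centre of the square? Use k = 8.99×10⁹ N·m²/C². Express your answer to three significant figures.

The total potential is the scalar sum of each charge's contribution, V = Σ kqᵢ/rᵢ.
The distance from each corner to the centre is a√2/2 = 0.249 m.
V = k[(-4.20×10⁻⁶)/(0.249) + (8.48×10⁻⁶)/(0.249) + (-7.02×10⁻⁶)/(0.249) + (4.22×10⁻⁶)/(0.249)] = 5.35×10⁴ V.

5.35×10⁴ V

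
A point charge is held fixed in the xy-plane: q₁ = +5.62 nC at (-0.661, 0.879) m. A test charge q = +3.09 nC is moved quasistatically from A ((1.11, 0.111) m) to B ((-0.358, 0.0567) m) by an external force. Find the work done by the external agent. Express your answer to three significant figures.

9.73×10⁻⁸ J

For quasistatic motion the external work equals the change in potential energy: W_ext = qΔV = q(V_B − V_A).
At A: distance to the source charge is 1.93 m; V_A = kq₁/r = 26.2 V.
At B: distance to the source charge is 0.876 m; V_B = kq₁/r = 57.7 V.
ΔV = V_B − V_A = 31.5 V.
W_ext = qΔV = (3.09×10⁻⁹ C)(31.5 V) = 9.73×10⁻⁸ J.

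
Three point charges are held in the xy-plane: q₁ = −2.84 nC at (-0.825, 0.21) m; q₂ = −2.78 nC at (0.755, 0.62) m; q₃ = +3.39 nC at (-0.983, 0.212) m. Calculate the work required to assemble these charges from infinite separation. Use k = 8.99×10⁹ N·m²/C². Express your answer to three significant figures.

The work to assemble the configuration equals its total potential energy, U = Σ kqᵢqⱼ/rᵢⱼ over all pairs.
Pair separations: r₁₂ = 1.63 m, r₁₃ = 0.158 m, r₂₃ = 1.79 m.
U = (4.35×10⁻⁸) + (-5.48×10⁻⁷) + (-4.75×10⁻⁸) = -5.52×10⁻⁷ J.

-5.52×10⁻⁷ J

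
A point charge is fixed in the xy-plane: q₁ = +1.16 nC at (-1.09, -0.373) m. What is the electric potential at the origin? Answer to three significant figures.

9.05 V

The total potential is the scalar sum of each charge's contribution, V = Σ kqᵢ/rᵢ.
Distances from the field point to each charge: r₁ = 1.15 m.
V = k[(1.16×10⁻⁹)/(1.15)] = 9.05 V.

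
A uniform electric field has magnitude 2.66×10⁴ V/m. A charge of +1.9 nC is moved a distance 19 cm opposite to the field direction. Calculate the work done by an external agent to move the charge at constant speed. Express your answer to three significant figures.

9.60×10⁻⁶ J

The potential change for a displacement 19 cm opposite to the field direction is ΔV = +Ed = 5050 V.
W_ext = qΔV = 9.60×10⁻⁶ J.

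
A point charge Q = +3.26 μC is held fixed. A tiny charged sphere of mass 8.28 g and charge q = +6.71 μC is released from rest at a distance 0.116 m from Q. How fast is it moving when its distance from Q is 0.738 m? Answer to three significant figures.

Only the electrostatic force acts, so mechanical energy is conserved: ½mv² = U₁ − U₂ = kQq(1/r₁ − 1/r₂).
U₁ − U₂ = (8.99×10⁹ N·m²/C²)(3.26×10⁻⁶ C)(6.71×10⁻⁶ C)(1/0.116 − 1/0.738) = 1.43 J.
v = √(2·1.43/8.28×10⁻³) = 18.6 m/s.

18.6 m/s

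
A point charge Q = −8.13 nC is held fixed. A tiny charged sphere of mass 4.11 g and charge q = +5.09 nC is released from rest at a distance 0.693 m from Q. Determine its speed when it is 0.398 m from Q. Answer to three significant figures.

Only the electrostatic force acts, so mechanical energy is conserved: ½mv² = U₁ − U₂ = kQq(1/r₁ − 1/r₂).
U₁ − U₂ = (8.99×10⁹ N·m²/C²)(-8.13×10⁻⁹ C)(5.09×10⁻⁹ C)(1/0.693 − 1/0.398) = 3.98×10⁻⁷ J.
v = √(2·3.98×10⁻⁷/4.11×10⁻³) = 0.0139 m/s.

0.0139 m/s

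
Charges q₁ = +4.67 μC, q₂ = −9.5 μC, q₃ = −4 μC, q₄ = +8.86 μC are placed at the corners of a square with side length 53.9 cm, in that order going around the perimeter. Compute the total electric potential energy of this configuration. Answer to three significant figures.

The assembly work is the sum of pairwise potential energies, U = Σ_{i<j} kqᵢqⱼ/rᵢⱼ.
The four side pairs have separation 0.539 m and the two diagonal pairs 0.762 m.
Summing all 6 pair terms gives U = -1.22 J.

-1.22 J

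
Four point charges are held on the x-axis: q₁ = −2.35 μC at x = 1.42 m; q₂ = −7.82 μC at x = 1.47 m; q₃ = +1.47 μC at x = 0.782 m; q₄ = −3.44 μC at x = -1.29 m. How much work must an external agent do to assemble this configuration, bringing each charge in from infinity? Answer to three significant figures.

The work to assemble the configuration equals its total potential energy, U = Σ kqᵢqⱼ/rᵢⱼ over all pairs.
Pair separations: r₁₂ = 0.0500 m, r₁₃ = 0.638 m, r₁₄ = 2.71 m, r₂₃ = 0.688 m, r₂₄ = 2.76 m, r₃₄ = 2.07 m.
Summing all 6 pair terms gives U = 3.20 J.

3.20 J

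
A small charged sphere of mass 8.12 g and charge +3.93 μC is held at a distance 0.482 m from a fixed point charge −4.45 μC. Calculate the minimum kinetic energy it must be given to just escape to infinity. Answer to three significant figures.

0.326 J

To just escape, total mechanical energy must reach zero at infinity: ½mv²_min + U = 0, so ½mv²_min = −U = |kQq|/r.
|U| = |kQq|/r = (8.99×10⁹ N·m²/C²)(4.45×10⁻⁶)(3.93×10⁻⁶)/(0.482) = 0.326 J.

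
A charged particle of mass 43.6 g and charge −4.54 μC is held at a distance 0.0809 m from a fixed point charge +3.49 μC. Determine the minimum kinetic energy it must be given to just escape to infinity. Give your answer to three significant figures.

To just escape, total mechanical energy must reach zero at infinity: ½mv²_min + U = 0, so ½mv²_min = −U = |kQq|/r.
|U| = |kQq|/r = (8.99×10⁹ N·m²/C²)(3.49×10⁻⁶)(4.54×10⁻⁶)/(0.0809) = 1.76 J.

1.76 J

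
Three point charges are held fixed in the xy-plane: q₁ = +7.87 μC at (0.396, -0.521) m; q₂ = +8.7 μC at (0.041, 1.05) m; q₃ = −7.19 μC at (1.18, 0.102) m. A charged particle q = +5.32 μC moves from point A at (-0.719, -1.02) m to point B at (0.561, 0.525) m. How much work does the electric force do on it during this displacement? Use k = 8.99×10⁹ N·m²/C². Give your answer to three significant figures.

-0.119 J

The work done by the electric force is W_field = −ΔU = −q(V_B − V_A) = q(V_A − V_B).
At A: distances to the source charges are 1.22 m, 2.21 m, 2.21 m; V_A = Σ kqᵢ/rᵢ = 6.41×10⁴ V.
At B: distances to the source charges are 1.06 m, 0.739 m, 0.750 m; V_B = Σ kqᵢ/rᵢ = 8.64×10⁴ V.
ΔV = V_B − V_A = 2.24×10⁴ V.
W_field = −qΔV = −(5.32×10⁻⁶ C)(2.24×10⁴ V) = -0.119 J.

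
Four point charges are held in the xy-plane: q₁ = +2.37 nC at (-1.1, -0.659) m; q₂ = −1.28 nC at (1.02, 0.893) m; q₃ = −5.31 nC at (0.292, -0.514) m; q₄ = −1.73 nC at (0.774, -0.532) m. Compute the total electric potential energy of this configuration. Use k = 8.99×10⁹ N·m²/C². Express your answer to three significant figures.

1.13×10⁻⁷ J

The assembly work is the sum of pairwise potential energies, U = Σ_{i<j} kqᵢqⱼ/rᵢⱼ.
Pair separations: r₁₂ = 2.63 m, r₁₃ = 1.40 m, r₁₄ = 1.88 m, r₂₃ = 1.58 m, r₂₄ = 1.45 m, r₃₄ = 0.482 m.
Summing all 6 pair terms gives U = 1.13×10⁻⁷ J.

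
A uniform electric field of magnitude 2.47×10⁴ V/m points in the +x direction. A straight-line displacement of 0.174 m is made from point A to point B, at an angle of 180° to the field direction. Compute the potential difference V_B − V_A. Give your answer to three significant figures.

Only the component of displacement along E changes the potential: ΔV = −E·d·cosθ.
ΔV = −(2.47×10⁴ V/m)(0.174 m)cos180° = 4300 V.

4300 V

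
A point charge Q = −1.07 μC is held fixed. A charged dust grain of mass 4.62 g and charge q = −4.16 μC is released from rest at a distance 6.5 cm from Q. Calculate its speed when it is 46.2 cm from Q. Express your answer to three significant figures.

15.1 m/s

Only the electrostatic force acts, so mechanical energy is conserved: ½mv² = U₁ − U₂ = kQq(1/r₁ − 1/r₂).
U₁ − U₂ = (8.99×10⁹ N·m²/C²)(-1.07×10⁻⁶ C)(-4.16×10⁻⁶ C)(1/0.0650 − 1/0.462) = 0.529 J.
v = √(2·0.529/4.62×10⁻³) = 15.1 m/s.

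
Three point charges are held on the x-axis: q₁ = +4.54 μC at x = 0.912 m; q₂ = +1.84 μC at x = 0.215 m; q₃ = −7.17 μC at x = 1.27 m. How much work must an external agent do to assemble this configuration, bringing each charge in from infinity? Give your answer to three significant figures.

The assembly work is the sum of pairwise potential energies, U = Σ_{i<j} kqᵢqⱼ/rᵢⱼ.
Pair separations: r₁₂ = 0.697 m, r₁₃ = 0.358 m, r₂₃ = 1.05 m.
U = (0.108) + (-0.817) + (-0.112) = -0.822 J.

-0.822 J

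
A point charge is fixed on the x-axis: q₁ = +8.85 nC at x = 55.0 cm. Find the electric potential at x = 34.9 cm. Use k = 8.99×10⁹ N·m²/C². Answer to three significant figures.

396 V

Electric potential is a scalar, so the contributions from each charge add algebraically: V = Σ kqᵢ/rᵢ.
V = k[(8.85×10⁻⁹)/(0.201)] = 396 V.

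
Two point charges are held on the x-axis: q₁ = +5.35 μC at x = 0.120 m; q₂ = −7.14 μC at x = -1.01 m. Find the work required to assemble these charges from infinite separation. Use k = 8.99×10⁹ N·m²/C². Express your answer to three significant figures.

-0.304 J

The assembly work is the sum of pairwise potential energies, U = Σ_{i<j} kqᵢqⱼ/rᵢⱼ.
Pair separations: r₁₂ = 1.13 m.
U = (-0.304) = -0.304 J.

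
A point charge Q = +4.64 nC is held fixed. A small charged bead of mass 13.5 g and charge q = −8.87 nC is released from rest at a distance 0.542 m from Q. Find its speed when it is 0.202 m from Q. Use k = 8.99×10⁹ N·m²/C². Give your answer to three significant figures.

Only the electrostatic force acts, so mechanical energy is conserved: ½mv² = U₁ − U₂ = kQq(1/r₁ − 1/r₂).
U₁ − U₂ = (8.99×10⁹ N·m²/C²)(4.64×10⁻⁹ C)(-8.87×10⁻⁹ C)(1/0.542 − 1/0.202) = 1.15×10⁻⁶ J.
v = √(2·1.15×10⁻⁶/0.0135) = 0.0130 m/s.

0.0130 m/s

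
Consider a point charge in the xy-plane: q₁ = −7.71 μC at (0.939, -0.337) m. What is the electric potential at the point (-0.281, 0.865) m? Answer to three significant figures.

The total potential is the scalar sum of each charge's contribution, V = Σ kqᵢ/rᵢ.
Distances from the field point to each charge: r₁ = 1.71 m.
V = k[(-7.71×10⁻⁶)/(1.71)] = -4.05×10⁴ V.

-4.05×10⁴ V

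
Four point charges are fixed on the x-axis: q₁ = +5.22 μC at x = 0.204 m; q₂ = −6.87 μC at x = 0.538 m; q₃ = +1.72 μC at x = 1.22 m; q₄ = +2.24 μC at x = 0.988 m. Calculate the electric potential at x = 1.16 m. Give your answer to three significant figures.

The total potential is the scalar sum of each charge's contribution, V = Σ kqᵢ/rᵢ.
Distances from the field point to each charge: r₁ = 0.956 m, r₂ = 0.622 m, r₃ = 0.0600 m, r₄ = 0.172 m.
V = k[(5.22×10⁻⁶)/(0.956) + (-6.87×10⁻⁶)/(0.622) + (1.72×10⁻⁶)/(0.0600) + (2.24×10⁻⁶)/(0.172)] = 3.25×10⁵ V.

3.25×10⁵ V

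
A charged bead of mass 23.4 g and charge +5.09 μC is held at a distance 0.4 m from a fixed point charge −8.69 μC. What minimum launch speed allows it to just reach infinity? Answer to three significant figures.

To just escape, total mechanical energy must reach zero at infinity: ½mv²_min + U = 0, so ½mv²_min = −U = |kQq|/r.
|U| = |kQq|/r = (8.99×10⁹ N·m²/C²)(8.69×10⁻⁶)(5.09×10⁻⁶)/(0.400) = 0.994 J.
v_min = √(2|U|/m) = √(2·0.994/0.0234) = 9.22 m/s.

9.22 m/s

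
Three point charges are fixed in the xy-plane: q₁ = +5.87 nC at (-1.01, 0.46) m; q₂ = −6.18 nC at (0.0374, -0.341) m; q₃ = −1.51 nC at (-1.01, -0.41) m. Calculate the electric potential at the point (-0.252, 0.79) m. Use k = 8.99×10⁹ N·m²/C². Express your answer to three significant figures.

Electric potential is a scalar, so the contributions from each charge add algebraically: V = Σ kqᵢ/rᵢ.
Distances from the field point to each charge: r₁ = 0.827 m, r₂ = 1.17 m, r₃ = 1.42 m.
V = k[(5.87×10⁻⁹)/(0.827) + (-6.18×10⁻⁹)/(1.17) + (-1.51×10⁻⁹)/(1.42)] = 6.68 V.

6.68 V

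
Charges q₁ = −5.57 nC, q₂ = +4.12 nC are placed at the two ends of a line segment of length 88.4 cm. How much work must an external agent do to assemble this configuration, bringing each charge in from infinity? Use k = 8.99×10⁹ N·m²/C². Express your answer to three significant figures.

-2.33×10⁻⁷ J

The work to assemble the configuration equals its total potential energy, U = Σ kqᵢqⱼ/rᵢⱼ over all pairs.
The separation is r = 0.884 m.
U = (-2.33×10⁻⁷) = -2.33×10⁻⁷ J.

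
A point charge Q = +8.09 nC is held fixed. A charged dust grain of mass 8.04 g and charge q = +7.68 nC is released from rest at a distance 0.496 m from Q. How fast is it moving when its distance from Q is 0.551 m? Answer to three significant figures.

Only the electrostatic force acts, so mechanical energy is conserved: ½mv² = U₁ − U₂ = kQq(1/r₁ − 1/r₂).
U₁ − U₂ = (8.99×10⁹ N·m²/C²)(8.09×10⁻⁹ C)(7.68×10⁻⁹ C)(1/0.496 − 1/0.551) = 1.12×10⁻⁷ J.
v = √(2·1.12×10⁻⁷/8.04×10⁻³) = 5.29×10⁻³ m/s.

5.29×10⁻³ m/s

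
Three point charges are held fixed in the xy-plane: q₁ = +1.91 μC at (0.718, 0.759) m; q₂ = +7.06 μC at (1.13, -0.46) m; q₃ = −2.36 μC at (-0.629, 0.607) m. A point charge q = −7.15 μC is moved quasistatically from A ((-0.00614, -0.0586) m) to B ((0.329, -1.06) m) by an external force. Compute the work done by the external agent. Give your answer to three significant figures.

For quasistatic motion the external work equals the change in potential energy: W_ext = qΔV = q(V_B − V_A).
At A: distances to the source charges are 1.09 m, 1.20 m, 0.912 m; V_A = Σ kqᵢ/rᵢ = 4.51×10⁴ V.
At B: distances to the source charges are 1.86 m, 1.00 m, 1.92 m; V_B = Σ kqᵢ/rᵢ = 6.16×10⁴ V.
ΔV = V_B − V_A = 1.65×10⁴ V.
W_ext = qΔV = (-7.15×10⁻⁶ C)(1.65×10⁴ V) = -0.118 J.

-0.118 J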